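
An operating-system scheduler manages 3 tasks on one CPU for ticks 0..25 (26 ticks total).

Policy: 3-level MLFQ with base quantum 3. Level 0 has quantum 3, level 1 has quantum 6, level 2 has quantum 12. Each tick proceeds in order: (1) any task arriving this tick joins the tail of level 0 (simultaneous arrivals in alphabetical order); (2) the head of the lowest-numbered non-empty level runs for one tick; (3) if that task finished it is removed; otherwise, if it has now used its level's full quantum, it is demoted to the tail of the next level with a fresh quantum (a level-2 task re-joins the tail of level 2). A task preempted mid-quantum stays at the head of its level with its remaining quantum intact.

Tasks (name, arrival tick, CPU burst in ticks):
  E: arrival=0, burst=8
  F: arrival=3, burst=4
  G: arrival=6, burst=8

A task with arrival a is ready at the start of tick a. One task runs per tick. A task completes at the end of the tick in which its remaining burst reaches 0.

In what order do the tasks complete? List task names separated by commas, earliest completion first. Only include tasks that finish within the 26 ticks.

t=0: L0/L1/L2 = E/-/- → run E
t=1: L0/L1/L2 = E/-/- → run E
t=2: L0/L1/L2 = E/-/- → run E
t=3: L0/L1/L2 = F/E/- → run F
t=4: L0/L1/L2 = F/E/- → run F
t=5: L0/L1/L2 = F/E/- → run F
t=6: L0/L1/L2 = G/EF/- → run G
t=7: L0/L1/L2 = G/EF/- → run G
t=8: L0/L1/L2 = G/EF/- → run G
t=9: L0/L1/L2 = -/EFG/- → run E
t=10: L0/L1/L2 = -/EFG/- → run E
t=11: L0/L1/L2 = -/EFG/- → run E
t=12: L0/L1/L2 = -/EFG/- → run E
t=13: L0/L1/L2 = -/EFG/- → run E
t=14: L0/L1/L2 = -/FG/- → run F
t=15: L0/L1/L2 = -/G/- → run G
t=16: L0/L1/L2 = -/G/- → run G
t=17: L0/L1/L2 = -/G/- → run G
t=18: L0/L1/L2 = -/G/- → run G
t=19: L0/L1/L2 = -/G/- → run G
t=20: (idle)
t=21: (idle)
t=22: (idle)
t=23: (idle)
t=24: (idle)
t=25: (idle)

completion order = E, F, G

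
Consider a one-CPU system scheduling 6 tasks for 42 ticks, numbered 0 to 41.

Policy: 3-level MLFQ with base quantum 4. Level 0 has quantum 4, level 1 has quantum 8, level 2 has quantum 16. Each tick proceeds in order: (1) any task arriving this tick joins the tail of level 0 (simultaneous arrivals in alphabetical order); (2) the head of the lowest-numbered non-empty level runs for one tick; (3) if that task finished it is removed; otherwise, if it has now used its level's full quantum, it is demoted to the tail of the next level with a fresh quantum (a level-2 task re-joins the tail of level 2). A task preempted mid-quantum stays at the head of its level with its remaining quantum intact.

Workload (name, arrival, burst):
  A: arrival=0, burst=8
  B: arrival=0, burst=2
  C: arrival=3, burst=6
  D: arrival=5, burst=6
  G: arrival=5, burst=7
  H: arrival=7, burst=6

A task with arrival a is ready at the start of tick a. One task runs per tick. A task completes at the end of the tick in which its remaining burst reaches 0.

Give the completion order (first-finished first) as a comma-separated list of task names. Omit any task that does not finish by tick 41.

completion order = B, A, C, D, G, H

t=0: L0/L1/L2 = AB/-/- → run A
t=1: L0/L1/L2 = AB/-/- → run A
t=2: L0/L1/L2 = AB/-/- → run A
t=3: L0/L1/L2 = ABC/-/- → run A
t=4: L0/L1/L2 = BC/A/- → run B
t=5: L0/L1/L2 = BCDG/A/- → run B
t=6: L0/L1/L2 = CDG/A/- → run C
t=7: L0/L1/L2 = CDGH/A/- → run C
t=8: L0/L1/L2 = CDGH/A/- → run C
t=9: L0/L1/L2 = CDGH/A/- → run C
t=10: L0/L1/L2 = DGH/AC/- → run D
t=11: L0/L1/L2 = DGH/AC/- → run D
t=12: L0/L1/L2 = DGH/AC/- → run D
t=13: L0/L1/L2 = DGH/AC/- → run D
t=14: L0/L1/L2 = GH/ACD/- → run G
t=15: L0/L1/L2 = GH/ACD/- → run G
t=16: L0/L1/L2 = GH/ACD/- → run G
t=17: L0/L1/L2 = GH/ACD/- → run G
t=18: L0/L1/L2 = H/ACDG/- → run H
t=19: L0/L1/L2 = H/ACDG/- → run H
t=20: L0/L1/L2 = H/ACDG/- → run H
t=21: L0/L1/L2 = H/ACDG/- → run H
t=22: L0/L1/L2 = -/ACDGH/- → run A
t=23: L0/L1/L2 = -/ACDGH/- → run A
t=24: L0/L1/L2 = -/ACDGH/- → run A
t=25: L0/L1/L2 = -/ACDGH/- → run A
t=26: L0/L1/L2 = -/CDGH/- → run C
t=27: L0/L1/L2 = -/CDGH/- → run C
t=28: L0/L1/L2 = -/DGH/- → run D
t=29: L0/L1/L2 = -/DGH/- → run D
t=30: L0/L1/L2 = -/GH/- → run G
t=31: L0/L1/L2 = -/GH/- → run G
t=32: L0/L1/L2 = -/GH/- → run G
t=33: L0/L1/L2 = -/H/- → run H
t=34: L0/L1/L2 = -/H/- → run H
t=35: (idle)
t=36: (idle)
t=37: (idle)
t=38: (idle)
t=39: (idle)
t=40: (idle)
t=41: (idle)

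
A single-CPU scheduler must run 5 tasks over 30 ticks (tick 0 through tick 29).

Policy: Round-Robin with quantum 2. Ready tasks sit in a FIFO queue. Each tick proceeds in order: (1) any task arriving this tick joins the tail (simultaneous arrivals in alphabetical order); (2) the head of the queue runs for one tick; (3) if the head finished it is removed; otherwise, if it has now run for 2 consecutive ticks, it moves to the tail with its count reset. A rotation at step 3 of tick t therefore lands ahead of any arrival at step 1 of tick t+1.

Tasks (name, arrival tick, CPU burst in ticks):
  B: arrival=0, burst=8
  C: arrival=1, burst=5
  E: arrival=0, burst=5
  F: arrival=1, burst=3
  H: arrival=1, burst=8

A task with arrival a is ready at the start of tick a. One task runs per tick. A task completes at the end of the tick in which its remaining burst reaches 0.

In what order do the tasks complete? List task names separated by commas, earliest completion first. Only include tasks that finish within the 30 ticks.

completion order = F, E, C, B, H

t=0: queue=[B,E] q_used=0 → run B
t=1: queue=[B,E,C,F,H] q_used=1 → run B
t=2: queue=[E,C,F,H,B] q_used=0 → run E
t=3: queue=[E,C,F,H,B] q_used=1 → run E
t=4: queue=[C,F,H,B,E] q_used=0 → run C
t=5: queue=[C,F,H,B,E] q_used=1 → run C
t=6: queue=[F,H,B,E,C] q_used=0 → run F
t=7: queue=[F,H,B,E,C] q_used=1 → run F
t=8: queue=[H,B,E,C,F] q_used=0 → run H
t=9: queue=[H,B,E,C,F] q_used=1 → run H
t=10: queue=[B,E,C,F,H] q_used=0 → run B
t=11: queue=[B,E,C,F,H] q_used=1 → run B
t=12: queue=[E,C,F,H,B] q_used=0 → run E
t=13: queue=[E,C,F,H,B] q_used=1 → run E
t=14: queue=[C,F,H,B,E] q_used=0 → run C
t=15: queue=[C,F,H,B,E] q_used=1 → run C
t=16: queue=[F,H,B,E,C] q_used=0 → run F
t=17: queue=[H,B,E,C] q_used=0 → run H
t=18: queue=[H,B,E,C] q_used=1 → run H
t=19: queue=[B,E,C,H] q_used=0 → run B
t=20: queue=[B,E,C,H] q_used=1 → run B
t=21: queue=[E,C,H,B] q_used=0 → run E
t=22: queue=[C,H,B] q_used=0 → run C
t=23: queue=[H,B] q_used=0 → run H
t=24: queue=[H,B] q_used=1 → run H
t=25: queue=[B,H] q_used=0 → run B
t=26: queue=[B,H] q_used=1 → run B
t=27: queue=[H] q_used=0 → run H
t=28: queue=[H] q_used=1 → run H
t=29: (idle)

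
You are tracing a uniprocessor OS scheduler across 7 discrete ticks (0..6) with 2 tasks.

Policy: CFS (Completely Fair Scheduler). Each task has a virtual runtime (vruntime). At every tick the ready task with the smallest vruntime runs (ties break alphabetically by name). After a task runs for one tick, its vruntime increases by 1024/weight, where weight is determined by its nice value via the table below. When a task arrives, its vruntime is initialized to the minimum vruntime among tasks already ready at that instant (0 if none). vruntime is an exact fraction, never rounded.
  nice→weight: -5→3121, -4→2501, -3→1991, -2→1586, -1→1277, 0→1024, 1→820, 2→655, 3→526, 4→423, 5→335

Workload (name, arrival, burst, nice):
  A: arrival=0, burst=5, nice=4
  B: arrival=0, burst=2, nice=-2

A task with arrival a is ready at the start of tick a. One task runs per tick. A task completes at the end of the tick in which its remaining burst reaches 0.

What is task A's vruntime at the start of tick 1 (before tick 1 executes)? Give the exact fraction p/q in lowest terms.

t=0: vr[A=0 B=0] → run A
t=1: vr[A=1024/423 B=0] → run B
t=2: vr[A=1024/423 B=512/793] → run B
t=3: vr[A=1024/423] → run A
t=4: vr[A=2048/423] → run A
t=5: vr[A=1024/141] → run A
t=6: vr[A=4096/423] → run A

vruntime(A, start of tick 1) = 1024/423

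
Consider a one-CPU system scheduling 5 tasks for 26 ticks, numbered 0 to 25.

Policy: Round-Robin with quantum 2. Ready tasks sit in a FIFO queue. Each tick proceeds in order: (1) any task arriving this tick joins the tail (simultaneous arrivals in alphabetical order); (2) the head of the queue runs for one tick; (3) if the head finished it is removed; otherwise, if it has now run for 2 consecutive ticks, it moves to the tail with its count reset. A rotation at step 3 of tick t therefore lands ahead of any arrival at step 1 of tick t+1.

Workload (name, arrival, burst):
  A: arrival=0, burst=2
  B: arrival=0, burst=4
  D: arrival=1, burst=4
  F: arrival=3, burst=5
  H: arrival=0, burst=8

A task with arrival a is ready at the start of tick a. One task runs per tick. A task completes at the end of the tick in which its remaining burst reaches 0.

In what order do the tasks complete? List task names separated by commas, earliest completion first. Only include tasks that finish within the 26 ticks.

completion order = A, B, D, F, H

t=0: queue=[A,B,H] q_used=0 → run A
t=1: queue=[A,B,H,D] q_used=1 → run A
t=2: queue=[B,H,D] q_used=0 → run B
t=3: queue=[B,H,D,F] q_used=1 → run B
t=4: queue=[H,D,F,B] q_used=0 → run H
t=5: queue=[H,D,F,B] q_used=1 → run H
t=6: queue=[D,F,B,H] q_used=0 → run D
t=7: queue=[D,F,B,H] q_used=1 → run D
t=8: queue=[F,B,H,D] q_used=0 → run F
t=9: queue=[F,B,H,D] q_used=1 → run F
t=10: queue=[B,H,D,F] q_used=0 → run B
t=11: queue=[B,H,D,F] q_used=1 → run B
t=12: queue=[H,D,F] q_used=0 → run H
t=13: queue=[H,D,F] q_used=1 → run H
t=14: queue=[D,F,H] q_used=0 → run D
t=15: queue=[D,F,H] q_used=1 → run D
t=16: queue=[F,H] q_used=0 → run F
t=17: queue=[F,H] q_used=1 → run F
t=18: queue=[H,F] q_used=0 → run H
t=19: queue=[H,F] q_used=1 → run H
t=20: queue=[F,H] q_used=0 → run F
t=21: queue=[H] q_used=0 → run H
t=22: queue=[H] q_used=1 → run H
t=23: (idle)
t=24: (idle)
t=25: (idle)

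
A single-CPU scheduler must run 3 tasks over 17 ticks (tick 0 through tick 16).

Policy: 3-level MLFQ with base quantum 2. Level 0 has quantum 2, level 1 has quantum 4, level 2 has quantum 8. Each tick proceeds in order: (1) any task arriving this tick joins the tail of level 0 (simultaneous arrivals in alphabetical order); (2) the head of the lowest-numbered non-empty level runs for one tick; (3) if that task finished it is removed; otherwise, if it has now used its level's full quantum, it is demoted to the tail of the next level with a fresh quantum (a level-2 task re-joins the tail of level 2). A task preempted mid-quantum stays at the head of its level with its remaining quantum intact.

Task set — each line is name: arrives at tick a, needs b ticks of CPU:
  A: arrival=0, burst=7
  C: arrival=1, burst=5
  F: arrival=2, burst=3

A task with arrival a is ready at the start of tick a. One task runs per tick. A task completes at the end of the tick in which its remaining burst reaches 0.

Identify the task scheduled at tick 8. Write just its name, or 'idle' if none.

t=0: L0/L1/L2 = A/-/- → run A
t=1: L0/L1/L2 = AC/-/- → run A
t=2: L0/L1/L2 = CF/A/- → run C
t=3: L0/L1/L2 = CF/A/- → run C
t=4: L0/L1/L2 = F/AC/- → run F
t=5: L0/L1/L2 = F/AC/- → run F
t=6: L0/L1/L2 = -/ACF/- → run A
t=7: L0/L1/L2 = -/ACF/- → run A
t=8: L0/L1/L2 = -/ACF/- → run A
t=9: L0/L1/L2 = -/ACF/- → run A
t=10: L0/L1/L2 = -/CF/A → run C
t=11: L0/L1/L2 = -/CF/A → run C
t=12: L0/L1/L2 = -/CF/A → run C
t=13: L0/L1/L2 = -/F/A → run F
t=14: L0/L1/L2 = -/-/A → run A
t=15: (idle)
t=16: (idle)

running at tick 8 = A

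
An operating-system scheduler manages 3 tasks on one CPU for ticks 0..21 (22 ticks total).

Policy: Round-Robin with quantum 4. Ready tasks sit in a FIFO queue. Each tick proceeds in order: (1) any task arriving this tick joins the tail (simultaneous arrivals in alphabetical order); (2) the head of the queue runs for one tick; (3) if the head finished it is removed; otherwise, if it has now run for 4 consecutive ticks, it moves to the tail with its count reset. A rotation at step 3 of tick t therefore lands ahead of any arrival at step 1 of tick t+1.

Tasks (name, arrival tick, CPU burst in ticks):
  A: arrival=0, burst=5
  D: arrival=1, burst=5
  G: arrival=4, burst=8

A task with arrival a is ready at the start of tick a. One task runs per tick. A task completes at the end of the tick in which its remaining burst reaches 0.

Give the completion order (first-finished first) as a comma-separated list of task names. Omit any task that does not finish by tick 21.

t=0: queue=[A] q_used=0 → run A
t=1: queue=[A,D] q_used=1 → run A
t=2: queue=[A,D] q_used=2 → run A
t=3: queue=[A,D] q_used=3 → run A
t=4: queue=[D,A,G] q_used=0 → run D
t=5: queue=[D,A,G] q_used=1 → run D
t=6: queue=[D,A,G] q_used=2 → run D
t=7: queue=[D,A,G] q_used=3 → run D
t=8: queue=[A,G,D] q_used=0 → run A
t=9: queue=[G,D] q_used=0 → run G
t=10: queue=[G,D] q_used=1 → run G
t=11: queue=[G,D] q_used=2 → run G
t=12: queue=[G,D] q_used=3 → run G
t=13: queue=[D,G] q_used=0 → run D
t=14: queue=[G] q_used=0 → run G
t=15: queue=[G] q_used=1 → run G
t=16: queue=[G] q_used=2 → run G
t=17: queue=[G] q_used=3 → run G
t=18: (idle)
t=19: (idle)
t=20: (idle)
t=21: (idle)

completion order = A, D, G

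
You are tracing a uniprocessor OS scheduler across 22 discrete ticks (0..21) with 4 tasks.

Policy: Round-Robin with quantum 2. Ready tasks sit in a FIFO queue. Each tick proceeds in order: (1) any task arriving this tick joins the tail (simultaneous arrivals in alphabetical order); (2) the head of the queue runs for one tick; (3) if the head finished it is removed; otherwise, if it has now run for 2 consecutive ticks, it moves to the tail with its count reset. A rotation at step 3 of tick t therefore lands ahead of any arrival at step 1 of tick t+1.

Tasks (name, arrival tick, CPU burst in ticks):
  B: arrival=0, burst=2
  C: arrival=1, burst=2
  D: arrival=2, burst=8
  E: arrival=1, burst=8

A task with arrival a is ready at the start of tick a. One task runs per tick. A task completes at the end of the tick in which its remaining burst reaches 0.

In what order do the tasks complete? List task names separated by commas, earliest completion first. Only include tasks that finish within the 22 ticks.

completion order = B, C, E, D

t=0: queue=[B] q_used=0 → run B
t=1: queue=[B,C,E] q_used=1 → run B
t=2: queue=[C,E,D] q_used=0 → run C
t=3: queue=[C,E,D] q_used=1 → run C
t=4: queue=[E,D] q_used=0 → run E
t=5: queue=[E,D] q_used=1 → run E
t=6: queue=[D,E] q_used=0 → run D
t=7: queue=[D,E] q_used=1 → run D
t=8: queue=[E,D] q_used=0 → run E
t=9: queue=[E,D] q_used=1 → run E
t=10: queue=[D,E] q_used=0 → run D
t=11: queue=[D,E] q_used=1 → run D
t=12: queue=[E,D] q_used=0 → run E
t=13: queue=[E,D] q_used=1 → run E
t=14: queue=[D,E] q_used=0 → run D
t=15: queue=[D,E] q_used=1 → run D
t=16: queue=[E,D] q_used=0 → run E
t=17: queue=[E,D] q_used=1 → run E
t=18: queue=[D] q_used=0 → run D
t=19: queue=[D] q_used=1 → run D
t=20: (idle)
t=21: (idle)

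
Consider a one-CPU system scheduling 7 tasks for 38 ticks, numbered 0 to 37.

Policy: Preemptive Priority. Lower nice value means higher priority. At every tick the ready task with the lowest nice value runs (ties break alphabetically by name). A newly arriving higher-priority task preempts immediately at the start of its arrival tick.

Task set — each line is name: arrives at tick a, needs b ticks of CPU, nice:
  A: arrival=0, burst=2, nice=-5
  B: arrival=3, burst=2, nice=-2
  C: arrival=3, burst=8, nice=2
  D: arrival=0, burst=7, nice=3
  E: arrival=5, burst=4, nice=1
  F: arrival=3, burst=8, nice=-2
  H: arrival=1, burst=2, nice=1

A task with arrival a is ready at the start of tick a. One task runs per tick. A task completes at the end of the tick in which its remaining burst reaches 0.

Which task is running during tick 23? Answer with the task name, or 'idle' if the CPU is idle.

t=0: ready={A,D} → run A
t=1: ready={A,D,H} → run A
t=2: ready={D,H} → run H
t=3: ready={B,C,D,F,H} → run B
t=4: ready={B,C,D,F,H} → run B
t=5: ready={C,D,E,F,H} → run F
t=6: ready={C,D,E,F,H} → run F
t=7: ready={C,D,E,F,H} → run F
t=8: ready={C,D,E,F,H} → run F
t=9: ready={C,D,E,F,H} → run F
t=10: ready={C,D,E,F,H} → run F
t=11: ready={C,D,E,F,H} → run F
t=12: ready={C,D,E,F,H} → run F
t=13: ready={C,D,E,H} → run E
t=14: ready={C,D,E,H} → run E
t=15: ready={C,D,E,H} → run E
t=16: ready={C,D,E,H} → run E
t=17: ready={C,D,H} → run H
t=18: ready={C,D} → run C
t=19: ready={C,D} → run C
t=20: ready={C,D} → run C
t=21: ready={C,D} → run C
t=22: ready={C,D} → run C
t=23: ready={C,D} → run C
t=24: ready={C,D} → run C
t=25: ready={C,D} → run C
t=26: ready={D} → run D
t=27: ready={D} → run D
t=28: ready={D} → run D
t=29: ready={D} → run D
t=30: ready={D} → run D
t=31: ready={D} → run D
t=32: ready={D} → run D
t=33: (idle)
t=34: (idle)
t=35: (idle)
t=36: (idle)
t=37: (idle)

running at tick 23 = C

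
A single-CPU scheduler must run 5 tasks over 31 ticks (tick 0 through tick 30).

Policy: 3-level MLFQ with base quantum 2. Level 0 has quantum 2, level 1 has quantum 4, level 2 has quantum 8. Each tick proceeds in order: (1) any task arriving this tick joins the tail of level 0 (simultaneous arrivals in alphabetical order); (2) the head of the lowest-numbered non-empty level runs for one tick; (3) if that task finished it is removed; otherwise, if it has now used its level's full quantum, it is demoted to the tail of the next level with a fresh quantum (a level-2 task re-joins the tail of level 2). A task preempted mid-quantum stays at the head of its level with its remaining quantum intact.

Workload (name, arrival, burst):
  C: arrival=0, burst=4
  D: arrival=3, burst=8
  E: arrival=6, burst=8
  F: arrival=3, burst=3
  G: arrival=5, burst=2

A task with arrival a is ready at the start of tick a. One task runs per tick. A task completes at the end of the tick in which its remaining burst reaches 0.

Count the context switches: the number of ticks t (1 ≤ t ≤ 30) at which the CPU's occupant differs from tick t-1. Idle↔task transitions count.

t=0: L0/L1/L2 = C/-/- → run C
t=1: L0/L1/L2 = C/-/- → run C
t=2: L0/L1/L2 = -/C/- → run C
t=3: L0/L1/L2 = DF/C/- → run D
t=4: L0/L1/L2 = DF/C/- → run D
t=5: L0/L1/L2 = FG/CD/- → run F
t=6: L0/L1/L2 = FGE/CD/- → run F
t=7: L0/L1/L2 = GE/CDF/- → run G
t=8: L0/L1/L2 = GE/CDF/- → run G
t=9: L0/L1/L2 = E/CDF/- → run E
t=10: L0/L1/L2 = E/CDF/- → run E
t=11: L0/L1/L2 = -/CDFE/- → run C
t=12: L0/L1/L2 = -/DFE/- → run D
t=13: L0/L1/L2 = -/DFE/- → run D
t=14: L0/L1/L2 = -/DFE/- → run D
t=15: L0/L1/L2 = -/DFE/- → run D
t=16: L0/L1/L2 = -/FE/D → run F
t=17: L0/L1/L2 = -/E/D → run E
t=18: L0/L1/L2 = -/E/D → run E
t=19: L0/L1/L2 = -/E/D → run E
t=20: L0/L1/L2 = -/E/D → run E
t=21: L0/L1/L2 = -/-/DE → run D
t=22: L0/L1/L2 = -/-/DE → run D
t=23: L0/L1/L2 = -/-/E → run E
t=24: L0/L1/L2 = -/-/E → run E
t=25: (idle)
t=26: (idle)
t=27: (idle)
t=28: (idle)
t=29: (idle)
t=30: (idle)

context switches = 11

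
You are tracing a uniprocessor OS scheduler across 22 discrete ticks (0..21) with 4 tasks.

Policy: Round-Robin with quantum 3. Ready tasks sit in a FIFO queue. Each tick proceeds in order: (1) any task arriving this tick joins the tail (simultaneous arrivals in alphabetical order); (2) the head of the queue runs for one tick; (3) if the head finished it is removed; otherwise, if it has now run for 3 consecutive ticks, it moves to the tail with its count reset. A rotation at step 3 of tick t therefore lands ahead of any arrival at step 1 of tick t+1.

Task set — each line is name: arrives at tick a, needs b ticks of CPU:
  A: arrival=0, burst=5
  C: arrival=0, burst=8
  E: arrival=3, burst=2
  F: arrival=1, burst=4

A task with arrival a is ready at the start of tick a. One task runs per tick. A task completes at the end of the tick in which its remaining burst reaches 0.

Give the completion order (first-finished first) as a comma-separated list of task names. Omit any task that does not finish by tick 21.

t=0: queue=[A,C] q_used=0 → run A
t=1: queue=[A,C,F] q_used=1 → run A
t=2: queue=[A,C,F] q_used=2 → run A
t=3: queue=[C,F,A,E] q_used=0 → run C
t=4: queue=[C,F,A,E] q_used=1 → run C
t=5: queue=[C,F,A,E] q_used=2 → run C
t=6: queue=[F,A,E,C] q_used=0 → run F
t=7: queue=[F,A,E,C] q_used=1 → run F
t=8: queue=[F,A,E,C] q_used=2 → run F
t=9: queue=[A,E,C,F] q_used=0 → run A
t=10: queue=[A,E,C,F] q_used=1 → run A
t=11: queue=[E,C,F] q_used=0 → run E
t=12: queue=[E,C,F] q_used=1 → run E
t=13: queue=[C,F] q_used=0 → run C
t=14: queue=[C,F] q_used=1 → run C
t=15: queue=[C,F] q_used=2 → run C
t=16: queue=[F,C] q_used=0 → run F
t=17: queue=[C] q_used=0 → run C
t=18: queue=[C] q_used=1 → run C
t=19: (idle)
t=20: (idle)
t=21: (idle)

completion order = A, E, F, C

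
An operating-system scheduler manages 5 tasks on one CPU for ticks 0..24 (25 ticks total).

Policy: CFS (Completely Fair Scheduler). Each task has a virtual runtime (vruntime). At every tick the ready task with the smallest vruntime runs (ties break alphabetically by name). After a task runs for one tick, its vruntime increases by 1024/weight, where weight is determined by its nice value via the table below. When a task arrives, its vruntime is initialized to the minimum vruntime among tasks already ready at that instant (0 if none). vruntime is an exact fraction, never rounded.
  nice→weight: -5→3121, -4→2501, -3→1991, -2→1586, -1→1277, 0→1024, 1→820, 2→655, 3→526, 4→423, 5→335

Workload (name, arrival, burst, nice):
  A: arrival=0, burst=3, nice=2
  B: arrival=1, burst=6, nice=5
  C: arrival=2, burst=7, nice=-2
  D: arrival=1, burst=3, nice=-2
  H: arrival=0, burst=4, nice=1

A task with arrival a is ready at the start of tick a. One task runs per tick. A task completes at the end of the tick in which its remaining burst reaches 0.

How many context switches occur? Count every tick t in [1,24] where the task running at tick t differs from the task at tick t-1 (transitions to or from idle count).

context switches = 20

t=0: vr[A=0 H=0] → run A
t=1: vr[A=1024/655 B=0 D=0 H=0] → run B
t=2: vr[A=1024/655 B=1024/335 C=0 D=0 H=0] → run C
t=3: vr[A=1024/655 B=1024/335 C=512/793 D=0 H=0] → run D
t=4: vr[A=1024/655 B=1024/335 C=512/793 D=512/793 H=0] → run H
t=5: vr[A=1024/655 B=1024/335 C=512/793 D=512/793 H=256/205] → run C
t=6: vr[A=1024/655 B=1024/335 C=1024/793 D=512/793 H=256/205] → run D
t=7: vr[A=1024/655 B=1024/335 C=1024/793 D=1024/793 H=256/205] → run H
t=8: vr[A=1024/655 B=1024/335 C=1024/793 D=1024/793 H=512/205] → run C
t=9: vr[A=1024/655 B=1024/335 C=1536/793 D=1024/793 H=512/205] → run D
t=10: vr[A=1024/655 B=1024/335 C=1536/793 H=512/205] → run A
t=11: vr[A=2048/655 B=1024/335 C=1536/793 H=512/205] → run C
t=12: vr[A=2048/655 B=1024/335 C=2048/793 H=512/205] → run H
t=13: vr[A=2048/655 B=1024/335 C=2048/793 H=768/205] → run C
t=14: vr[A=2048/655 B=1024/335 C=2560/793 H=768/205] → run B
t=15: vr[A=2048/655 B=2048/335 C=2560/793 H=768/205] → run A
t=16: vr[B=2048/335 C=2560/793 H=768/205] → run C
t=17: vr[B=2048/335 C=3072/793 H=768/205] → run H
t=18: vr[B=2048/335 C=3072/793] → run C
t=19: vr[B=2048/335] → run B
t=20: vr[B=3072/335] → run B
t=21: vr[B=4096/335] → run B
t=22: vr[B=1024/67] → run B
t=23: (idle)
t=24: (idle)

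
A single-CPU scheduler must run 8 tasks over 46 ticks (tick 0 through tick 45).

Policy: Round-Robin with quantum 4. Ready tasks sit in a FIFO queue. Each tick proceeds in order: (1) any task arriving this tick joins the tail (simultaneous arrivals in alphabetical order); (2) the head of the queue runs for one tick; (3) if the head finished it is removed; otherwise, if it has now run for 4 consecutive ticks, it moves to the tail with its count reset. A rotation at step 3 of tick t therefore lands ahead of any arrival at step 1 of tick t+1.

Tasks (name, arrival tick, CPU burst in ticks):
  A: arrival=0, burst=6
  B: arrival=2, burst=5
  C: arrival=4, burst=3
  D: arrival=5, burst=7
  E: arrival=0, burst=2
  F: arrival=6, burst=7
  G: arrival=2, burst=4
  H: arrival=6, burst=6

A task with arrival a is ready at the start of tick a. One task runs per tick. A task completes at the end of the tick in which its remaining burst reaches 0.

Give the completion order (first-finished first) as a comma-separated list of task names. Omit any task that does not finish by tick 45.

t=0: queue=[A,E] q_used=0 → run A
t=1: queue=[A,E] q_used=1 → run A
t=2: queue=[A,E,B,G] q_used=2 → run A
t=3: queue=[A,E,B,G] q_used=3 → run A
t=4: queue=[E,B,G,A,C] q_used=0 → run E
t=5: queue=[E,B,G,A,C,D] q_used=1 → run E
t=6: queue=[B,G,A,C,D,F,H] q_used=0 → run B
t=7: queue=[B,G,A,C,D,F,H] q_used=1 → run B
t=8: queue=[B,G,A,C,D,F,H] q_used=2 → run B
t=9: queue=[B,G,A,C,D,F,H] q_used=3 → run B
t=10: queue=[G,A,C,D,F,H,B] q_used=0 → run G
t=11: queue=[G,A,C,D,F,H,B] q_used=1 → run G
t=12: queue=[G,A,C,D,F,H,B] q_used=2 → run G
t=13: queue=[G,A,C,D,F,H,B] q_used=3 → run G
t=14: queue=[A,C,D,F,H,B] q_used=0 → run A
t=15: queue=[A,C,D,F,H,B] q_used=1 → run A
t=16: queue=[C,D,F,H,B] q_used=0 → run C
t=17: queue=[C,D,F,H,B] q_used=1 → run C
t=18: queue=[C,D,F,H,B] q_used=2 → run C
t=19: queue=[D,F,H,B] q_used=0 → run D
t=20: queue=[D,F,H,B] q_used=1 → run D
t=21: queue=[D,F,H,B] q_used=2 → run D
t=22: queue=[D,F,H,B] q_used=3 → run D
t=23: queue=[F,H,B,D] q_used=0 → run F
t=24: queue=[F,H,B,D] q_used=1 → run F
t=25: queue=[F,H,B,D] q_used=2 → run F
t=26: queue=[F,H,B,D] q_used=3 → run F
t=27: queue=[H,B,D,F] q_used=0 → run H
t=28: queue=[H,B,D,F] q_used=1 → run H
t=29: queue=[H,B,D,F] q_used=2 → run H
t=30: queue=[H,B,D,F] q_used=3 → run H
t=31: queue=[B,D,F,H] q_used=0 → run B
t=32: queue=[D,F,H] q_used=0 → run D
t=33: queue=[D,F,H] q_used=1 → run D
t=34: queue=[D,F,H] q_used=2 → run D
t=35: queue=[F,H] q_used=0 → run F
t=36: queue=[F,H] q_used=1 → run F
t=37: queue=[F,H] q_used=2 → run F
t=38: queue=[H] q_used=0 → run H
t=39: queue=[H] q_used=1 → run H
t=40: (idle)
t=41: (idle)
t=42: (idle)
t=43: (idle)
t=44: (idle)
t=45: (idle)

completion order = E, G, A, C, B, D, F, H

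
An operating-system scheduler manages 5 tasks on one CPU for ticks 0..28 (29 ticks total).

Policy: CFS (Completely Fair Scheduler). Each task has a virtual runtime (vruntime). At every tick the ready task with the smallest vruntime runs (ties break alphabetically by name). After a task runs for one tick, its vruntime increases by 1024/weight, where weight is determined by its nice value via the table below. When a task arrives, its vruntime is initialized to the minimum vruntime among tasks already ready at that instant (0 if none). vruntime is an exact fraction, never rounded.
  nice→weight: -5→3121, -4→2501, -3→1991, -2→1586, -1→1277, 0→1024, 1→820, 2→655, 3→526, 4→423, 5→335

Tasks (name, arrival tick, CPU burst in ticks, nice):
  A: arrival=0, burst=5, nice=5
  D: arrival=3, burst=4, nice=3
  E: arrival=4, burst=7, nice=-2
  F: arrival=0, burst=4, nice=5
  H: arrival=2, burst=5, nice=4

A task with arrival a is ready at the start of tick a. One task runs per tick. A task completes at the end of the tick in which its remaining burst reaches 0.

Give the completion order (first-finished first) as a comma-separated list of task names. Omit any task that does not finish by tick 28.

t=0: vr[A=0 F=0] → run A
t=1: vr[A=1024/335 F=0] → run F
t=2: vr[A=1024/335 F=1024/335 H=1024/335] → run A
t=3: vr[A=2048/335 D=1024/335 F=1024/335 H=1024/335] → run D
t=4: vr[A=2048/335 D=440832/88105 E=1024/335 F=1024/335 H=1024/335] → run E
t=5: vr[A=2048/335 D=440832/88105 E=983552/265655 F=1024/335 H=1024/335] → run F
t=6: vr[A=2048/335 D=440832/88105 E=983552/265655 F=2048/335 H=1024/335] → run H
t=7: vr[A=2048/335 D=440832/88105 E=983552/265655 F=2048/335 H=776192/141705] → run E
t=8: vr[A=2048/335 D=440832/88105 E=1155072/265655 F=2048/335 H=776192/141705] → run E
t=9: vr[A=2048/335 D=440832/88105 E=1326592/265655 F=2048/335 H=776192/141705] → run E
t=10: vr[A=2048/335 D=440832/88105 E=1498112/265655 F=2048/335 H=776192/141705] → run D
t=11: vr[A=2048/335 D=612352/88105 E=1498112/265655 F=2048/335 H=776192/141705] → run H
t=12: vr[A=2048/335 D=612352/88105 E=1498112/265655 F=2048/335 H=1119232/141705] → run E
t=13: vr[A=2048/335 D=612352/88105 E=1669632/265655 F=2048/335 H=1119232/141705] → run A
t=14: vr[A=3072/335 D=612352/88105 E=1669632/265655 F=2048/335 H=1119232/141705] → run F
t=15: vr[A=3072/335 D=612352/88105 E=1669632/265655 F=3072/335 H=1119232/141705] → run E
t=16: vr[A=3072/335 D=612352/88105 E=1841152/265655 F=3072/335 H=1119232/141705] → run E
t=17: vr[A=3072/335 D=612352/88105 F=3072/335 H=1119232/141705] → run D
t=18: vr[A=3072/335 D=783872/88105 F=3072/335 H=1119232/141705] → run H
t=19: vr[A=3072/335 D=783872/88105 F=3072/335 H=487424/47235] → run D
t=20: vr[A=3072/335 F=3072/335 H=487424/47235] → run A
t=21: vr[A=4096/335 F=3072/335 H=487424/47235] → run F
t=22: vr[A=4096/335 H=487424/47235] → run H
t=23: vr[A=4096/335 H=1805312/141705] → run A
t=24: vr[H=1805312/141705] → run H
t=25: (idle)
t=26: (idle)
t=27: (idle)
t=28: (idle)

completion order = E, D, F, A, H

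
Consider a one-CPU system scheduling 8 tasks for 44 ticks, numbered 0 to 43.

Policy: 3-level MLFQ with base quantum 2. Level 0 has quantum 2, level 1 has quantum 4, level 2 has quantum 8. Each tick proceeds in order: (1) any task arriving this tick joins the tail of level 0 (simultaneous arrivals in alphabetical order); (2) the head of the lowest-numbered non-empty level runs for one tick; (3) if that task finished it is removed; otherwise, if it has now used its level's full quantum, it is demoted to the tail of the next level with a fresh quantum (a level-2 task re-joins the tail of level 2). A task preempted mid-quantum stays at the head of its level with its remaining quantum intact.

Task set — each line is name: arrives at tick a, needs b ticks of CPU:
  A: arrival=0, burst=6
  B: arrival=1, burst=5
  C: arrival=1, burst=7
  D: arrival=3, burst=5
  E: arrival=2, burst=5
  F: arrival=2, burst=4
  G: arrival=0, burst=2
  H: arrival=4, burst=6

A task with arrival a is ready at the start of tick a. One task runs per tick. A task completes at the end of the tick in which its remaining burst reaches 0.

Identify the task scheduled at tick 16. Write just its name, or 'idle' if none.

t=0: L0/L1/L2 = AG/-/- → run A
t=1: L0/L1/L2 = AGBC/-/- → run A
t=2: L0/L1/L2 = GBCEF/A/- → run G
t=3: L0/L1/L2 = GBCEFD/A/- → run G
t=4: L0/L1/L2 = BCEFDH/A/- → run B
t=5: L0/L1/L2 = BCEFDH/A/- → run B
t=6: L0/L1/L2 = CEFDH/AB/- → run C
t=7: L0/L1/L2 = CEFDH/AB/- → run C
t=8: L0/L1/L2 = EFDH/ABC/- → run E
t=9: L0/L1/L2 = EFDH/ABC/- → run E
t=10: L0/L1/L2 = FDH/ABCE/- → run F
t=11: L0/L1/L2 = FDH/ABCE/- → run F
t=12: L0/L1/L2 = DH/ABCEF/- → run D
t=13: L0/L1/L2 = DH/ABCEF/- → run D
t=14: L0/L1/L2 = H/ABCEFD/- → run H
t=15: L0/L1/L2 = H/ABCEFD/- → run H
t=16: L0/L1/L2 = -/ABCEFDH/- → run A
t=17: L0/L1/L2 = -/ABCEFDH/- → run A
t=18: L0/L1/L2 = -/ABCEFDH/- → run A
t=19: L0/L1/L2 = -/ABCEFDH/- → run A
t=20: L0/L1/L2 = -/BCEFDH/- → run B
t=21: L0/L1/L2 = -/BCEFDH/- → run B
t=22: L0/L1/L2 = -/BCEFDH/- → run B
t=23: L0/L1/L2 = -/CEFDH/- → run C
t=24: L0/L1/L2 = -/CEFDH/- → run C
t=25: L0/L1/L2 = -/CEFDH/- → run C
t=26: L0/L1/L2 = -/CEFDH/- → run C
t=27: L0/L1/L2 = -/EFDH/C → run E
t=28: L0/L1/L2 = -/EFDH/C → run E
t=29: L0/L1/L2 = -/EFDH/C → run E
t=30: L0/L1/L2 = -/FDH/C → run F
t=31: L0/L1/L2 = -/FDH/C → run F
t=32: L0/L1/L2 = -/DH/C → run D
t=33: L0/L1/L2 = -/DH/C → run D
t=34: L0/L1/L2 = -/DH/C → run D
t=35: L0/L1/L2 = -/H/C → run H
t=36: L0/L1/L2 = -/H/C → run H
t=37: L0/L1/L2 = -/H/C → run H
t=38: L0/L1/L2 = -/H/C → run H
t=39: L0/L1/L2 = -/-/C → run C
t=40: (idle)
t=41: (idle)
t=42: (idle)
t=43: (idle)

running at tick 16 = A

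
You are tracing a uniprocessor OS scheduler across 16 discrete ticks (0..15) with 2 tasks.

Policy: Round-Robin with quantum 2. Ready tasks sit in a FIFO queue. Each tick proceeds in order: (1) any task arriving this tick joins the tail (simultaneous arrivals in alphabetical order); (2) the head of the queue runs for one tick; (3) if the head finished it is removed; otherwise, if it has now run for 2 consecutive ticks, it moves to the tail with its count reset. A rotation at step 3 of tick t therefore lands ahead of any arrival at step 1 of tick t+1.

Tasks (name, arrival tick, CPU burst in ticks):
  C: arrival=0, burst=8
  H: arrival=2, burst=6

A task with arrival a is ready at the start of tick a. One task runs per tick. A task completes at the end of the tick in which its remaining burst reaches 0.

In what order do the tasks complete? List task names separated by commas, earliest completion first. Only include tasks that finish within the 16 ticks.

t=0: queue=[C] q_used=0 → run C
t=1: queue=[C] q_used=1 → run C
t=2: queue=[C,H] q_used=0 → run C
t=3: queue=[C,H] q_used=1 → run C
t=4: queue=[H,C] q_used=0 → run H
t=5: queue=[H,C] q_used=1 → run H
t=6: queue=[C,H] q_used=0 → run C
t=7: queue=[C,H] q_used=1 → run C
t=8: queue=[H,C] q_used=0 → run H
t=9: queue=[H,C] q_used=1 → run H
t=10: queue=[C,H] q_used=0 → run C
t=11: queue=[C,H] q_used=1 → run C
t=12: queue=[H] q_used=0 → run H
t=13: queue=[H] q_used=1 → run H
t=14: (idle)
t=15: (idle)

completion order = C, H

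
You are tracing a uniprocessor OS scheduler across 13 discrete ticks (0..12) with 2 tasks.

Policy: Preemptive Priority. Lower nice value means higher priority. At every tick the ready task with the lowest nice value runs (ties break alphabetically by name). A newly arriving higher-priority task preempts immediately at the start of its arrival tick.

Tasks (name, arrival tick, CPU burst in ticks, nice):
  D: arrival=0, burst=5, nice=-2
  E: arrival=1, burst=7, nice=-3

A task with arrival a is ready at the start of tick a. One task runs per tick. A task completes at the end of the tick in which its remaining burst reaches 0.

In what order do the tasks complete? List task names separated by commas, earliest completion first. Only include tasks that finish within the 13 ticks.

completion order = E, D

t=0: ready={D} → run D
t=1: ready={D,E} → run E
t=2: ready={D,E} → run E
t=3: ready={D,E} → run E
t=4: ready={D,E} → run E
t=5: ready={D,E} → run E
t=6: ready={D,E} → run E
t=7: ready={D,E} → run E
t=8: ready={D} → run D
t=9: ready={D} → run D
t=10: ready={D} → run D
t=11: ready={D} → run D
t=12: (idle)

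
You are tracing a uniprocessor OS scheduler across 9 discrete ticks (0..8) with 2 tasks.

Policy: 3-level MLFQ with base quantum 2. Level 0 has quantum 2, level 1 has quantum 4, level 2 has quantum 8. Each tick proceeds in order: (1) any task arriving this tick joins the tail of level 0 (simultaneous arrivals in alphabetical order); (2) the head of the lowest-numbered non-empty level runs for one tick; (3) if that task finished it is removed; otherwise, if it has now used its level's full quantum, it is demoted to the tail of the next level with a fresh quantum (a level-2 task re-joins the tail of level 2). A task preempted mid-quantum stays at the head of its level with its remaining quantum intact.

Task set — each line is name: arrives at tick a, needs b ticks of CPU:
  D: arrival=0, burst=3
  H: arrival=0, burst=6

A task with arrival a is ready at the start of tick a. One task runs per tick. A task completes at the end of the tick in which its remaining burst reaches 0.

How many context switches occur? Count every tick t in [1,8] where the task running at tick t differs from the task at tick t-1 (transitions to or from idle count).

t=0: L0/L1/L2 = DH/-/- → run D
t=1: L0/L1/L2 = DH/-/- → run D
t=2: L0/L1/L2 = H/D/- → run H
t=3: L0/L1/L2 = H/D/- → run H
t=4: L0/L1/L2 = -/DH/- → run D
t=5: L0/L1/L2 = -/H/- → run H
t=6: L0/L1/L2 = -/H/- → run H
t=7: L0/L1/L2 = -/H/- → run H
t=8: L0/L1/L2 = -/H/- → run H

context switches = 3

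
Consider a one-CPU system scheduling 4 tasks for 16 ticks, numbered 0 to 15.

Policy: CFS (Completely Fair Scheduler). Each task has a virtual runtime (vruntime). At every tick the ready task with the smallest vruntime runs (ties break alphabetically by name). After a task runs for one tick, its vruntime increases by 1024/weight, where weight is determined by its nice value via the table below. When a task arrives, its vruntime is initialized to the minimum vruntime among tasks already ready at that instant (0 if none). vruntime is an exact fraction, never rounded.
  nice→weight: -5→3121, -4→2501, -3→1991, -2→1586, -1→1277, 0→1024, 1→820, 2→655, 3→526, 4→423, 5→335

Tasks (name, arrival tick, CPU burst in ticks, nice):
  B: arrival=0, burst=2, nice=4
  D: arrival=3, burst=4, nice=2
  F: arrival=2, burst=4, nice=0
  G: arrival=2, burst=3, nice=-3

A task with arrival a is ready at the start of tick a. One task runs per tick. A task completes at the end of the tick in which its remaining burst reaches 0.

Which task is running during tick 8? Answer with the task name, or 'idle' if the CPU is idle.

t=0: vr[B=0] → run B
t=1: vr[B=1024/423] → run B
t=2: vr[F=0 G=0] → run F
t=3: vr[D=0 F=1 G=0] → run D
t=4: vr[D=1024/655 F=1 G=0] → run G
t=5: vr[D=1024/655 F=1 G=1024/1991] → run G
t=6: vr[D=1024/655 F=1 G=2048/1991] → run F
t=7: vr[D=1024/655 F=2 G=2048/1991] → run G
t=8: vr[D=1024/655 F=2] → run D
t=9: vr[D=2048/655 F=2] → run F
t=10: vr[D=2048/655 F=3] → run F
t=11: vr[D=2048/655] → run D
t=12: vr[D=3072/655] → run D
t=13: (idle)
t=14: (idle)
t=15: (idle)

running at tick 8 = D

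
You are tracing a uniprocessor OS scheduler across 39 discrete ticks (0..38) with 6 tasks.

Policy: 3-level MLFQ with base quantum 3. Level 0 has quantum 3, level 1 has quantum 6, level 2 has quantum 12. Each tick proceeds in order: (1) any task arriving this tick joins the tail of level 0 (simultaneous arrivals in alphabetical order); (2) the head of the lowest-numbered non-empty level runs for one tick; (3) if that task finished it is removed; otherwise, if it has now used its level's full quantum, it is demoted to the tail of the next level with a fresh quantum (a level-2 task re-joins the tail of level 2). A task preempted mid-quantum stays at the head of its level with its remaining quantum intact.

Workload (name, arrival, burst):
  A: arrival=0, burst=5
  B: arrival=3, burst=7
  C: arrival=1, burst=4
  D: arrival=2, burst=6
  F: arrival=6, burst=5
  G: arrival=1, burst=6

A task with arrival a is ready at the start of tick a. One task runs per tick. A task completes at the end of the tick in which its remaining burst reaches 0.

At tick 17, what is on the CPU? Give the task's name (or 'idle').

running at tick 17 = F

t=0: L0/L1/L2 = A/-/- → run A
t=1: L0/L1/L2 = ACG/-/- → run A
t=2: L0/L1/L2 = ACGD/-/- → run A
t=3: L0/L1/L2 = CGDB/A/- → run C
t=4: L0/L1/L2 = CGDB/A/- → run C
t=5: L0/L1/L2 = CGDB/A/- → run C
t=6: L0/L1/L2 = GDBF/AC/- → run G
t=7: L0/L1/L2 = GDBF/AC/- → run G
t=8: L0/L1/L2 = GDBF/AC/- → run G
t=9: L0/L1/L2 = DBF/ACG/- → run D
t=10: L0/L1/L2 = DBF/ACG/- → run D
t=11: L0/L1/L2 = DBF/ACG/- → run D
t=12: L0/L1/L2 = BF/ACGD/- → run B
t=13: L0/L1/L2 = BF/ACGD/- → run B
t=14: L0/L1/L2 = BF/ACGD/- → run B
t=15: L0/L1/L2 = F/ACGDB/- → run F
t=16: L0/L1/L2 = F/ACGDB/- → run F
t=17: L0/L1/L2 = F/ACGDB/- → run F
t=18: L0/L1/L2 = -/ACGDBF/- → run A
t=19: L0/L1/L2 = -/ACGDBF/- → run A
t=20: L0/L1/L2 = -/CGDBF/- → run C
t=21: L0/L1/L2 = -/GDBF/- → run G
t=22: L0/L1/L2 = -/GDBF/- → run G
t=23: L0/L1/L2 = -/GDBF/- → run G
t=24: L0/L1/L2 = -/DBF/- → run D
t=25: L0/L1/L2 = -/DBF/- → run D
t=26: L0/L1/L2 = -/DBF/- → run D
t=27: L0/L1/L2 = -/BF/- → run B
t=28: L0/L1/L2 = -/BF/- → run B
t=29: L0/L1/L2 = -/BF/- → run B
t=30: L0/L1/L2 = -/BF/- → run B
t=31: L0/L1/L2 = -/F/- → run F
t=32: L0/L1/L2 = -/F/- → run F
t=33: (idle)
t=34: (idle)
t=35: (idle)
t=36: (idle)
t=37: (idle)
t=38: (idle)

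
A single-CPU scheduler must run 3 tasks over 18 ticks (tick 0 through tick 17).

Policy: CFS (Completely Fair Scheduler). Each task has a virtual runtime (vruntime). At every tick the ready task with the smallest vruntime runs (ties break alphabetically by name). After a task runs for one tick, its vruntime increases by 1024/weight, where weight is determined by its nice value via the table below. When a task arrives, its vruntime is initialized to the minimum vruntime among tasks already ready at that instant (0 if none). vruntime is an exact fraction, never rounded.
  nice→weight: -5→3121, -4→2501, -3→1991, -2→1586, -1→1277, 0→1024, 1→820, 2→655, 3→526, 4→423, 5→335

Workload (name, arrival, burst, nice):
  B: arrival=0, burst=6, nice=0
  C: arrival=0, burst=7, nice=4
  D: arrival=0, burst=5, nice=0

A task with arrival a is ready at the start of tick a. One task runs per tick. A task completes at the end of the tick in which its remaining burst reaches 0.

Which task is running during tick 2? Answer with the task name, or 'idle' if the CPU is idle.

running at tick 2 = D

t=0: vr[B=0 C=0 D=0] → run B
t=1: vr[B=1 C=0 D=0] → run C
t=2: vr[B=1 C=1024/423 D=0] → run D
t=3: vr[B=1 C=1024/423 D=1] → run B
t=4: vr[B=2 C=1024/423 D=1] → run D
t=5: vr[B=2 C=1024/423 D=2] → run B
t=6: vr[B=3 C=1024/423 D=2] → run D
t=7: vr[B=3 C=1024/423 D=3] → run C
t=8: vr[B=3 C=2048/423 D=3] → run B
t=9: vr[B=4 C=2048/423 D=3] → run D
t=10: vr[B=4 C=2048/423 D=4] → run B
t=11: vr[B=5 C=2048/423 D=4] → run D
t=12: vr[B=5 C=2048/423] → run C
t=13: vr[B=5 C=1024/141] → run B
t=14: vr[C=1024/141] → run C
t=15: vr[C=4096/423] → run C
t=16: vr[C=5120/423] → run C
t=17: vr[C=2048/141] → run C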